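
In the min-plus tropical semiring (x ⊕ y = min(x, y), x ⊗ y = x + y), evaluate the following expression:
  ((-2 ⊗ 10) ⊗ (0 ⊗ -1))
((-2 ⊗ 10) ⊗ (0 ⊗ -1)) = 7

Expand innermost to outermost. Recall ⊕ takes the minimum of its arguments and ⊗ takes their sum. Working out the expression ((-2 ⊗ 10) ⊗ (0 ⊗ -1)) gives 7.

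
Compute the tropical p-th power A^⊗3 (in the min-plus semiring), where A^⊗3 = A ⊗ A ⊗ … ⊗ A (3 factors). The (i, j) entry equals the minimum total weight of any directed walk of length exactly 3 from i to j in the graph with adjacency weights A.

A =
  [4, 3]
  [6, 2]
A^⊗3 =
  [11, 7]
  [10, 6]

Each entry (A^⊗3)_ij equals the minimum over all length-3 walks i = v_0 → v_1 → … → v_3 = j of Σ_t A[v_t][v_{t+1}]. For example, for (i, j) = (0, 1) we minimise over 4 possible intermediate vertex sequences; the minimum is 7, attained along the walk 0 → 1 → 1 → 1.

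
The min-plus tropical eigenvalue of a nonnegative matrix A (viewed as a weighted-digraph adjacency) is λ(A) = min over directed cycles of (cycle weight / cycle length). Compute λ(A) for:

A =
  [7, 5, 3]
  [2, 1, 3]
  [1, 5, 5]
λ(A) = 1

Enumerate directed cycles and compute their means (weight / length). Sample:
  cycle 0 → 0: weight = 7, length = 1, mean = 7/1 ≈ 7.000
  cycle 1 → 1: weight = 1, length = 1, mean = 1/1 ≈ 1.000
  cycle 2 → 2: weight = 5, length = 1, mean = 5/1 ≈ 5.000
  cycle 0 → 1 → 0: weight = 7, length = 2, mean = 7/2 ≈ 3.500
  cycle 0 → 2 → 0: weight = 4, length = 2, mean = 4/2 ≈ 2.000
  cycle 1 → 0 → 1: weight = 7, length = 2, mean = 7/2 ≈ 3.500
Minimum mean = 1.000, attained e.g. along the cycle 1 → 1 with weight 1 and length 1. So λ(A) = 1/1 = 1.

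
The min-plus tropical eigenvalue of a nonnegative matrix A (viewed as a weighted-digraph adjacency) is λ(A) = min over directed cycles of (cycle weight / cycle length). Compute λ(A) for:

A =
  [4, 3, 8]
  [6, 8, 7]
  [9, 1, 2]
λ(A) = 2

Enumerate directed cycles and compute their means (weight / length). Sample:
  cycle 0 → 0: weight = 4, length = 1, mean = 4/1 ≈ 4.000
  cycle 1 → 1: weight = 8, length = 1, mean = 8/1 ≈ 8.000
  cycle 2 → 2: weight = 2, length = 1, mean = 2/1 ≈ 2.000
  cycle 0 → 1 → 0: weight = 9, length = 2, mean = 9/2 ≈ 4.500
  cycle 0 → 2 → 0: weight = 17, length = 2, mean = 17/2 ≈ 8.500
  cycle 1 → 0 → 1: weight = 9, length = 2, mean = 9/2 ≈ 4.500
Minimum mean = 2.000, attained e.g. along the cycle 2 → 2 with weight 2 and length 1. So λ(A) = 2/1 = 2.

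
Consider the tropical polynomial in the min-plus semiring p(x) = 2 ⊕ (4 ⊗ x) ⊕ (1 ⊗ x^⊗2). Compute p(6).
p(6) = 2

A tropical monomial a ⊗ x^⊗i evaluates to a + i · x. Evaluating each term at x = 6:
  Term 0 contributes 2 + 0 · 6 = 2
  Term 1 contributes 4 + 1 · 6 = 10
  Term 2 contributes 1 + 2 · 6 = 13
p(6) = ⊕ of these = min[2, 10, 13] = 2.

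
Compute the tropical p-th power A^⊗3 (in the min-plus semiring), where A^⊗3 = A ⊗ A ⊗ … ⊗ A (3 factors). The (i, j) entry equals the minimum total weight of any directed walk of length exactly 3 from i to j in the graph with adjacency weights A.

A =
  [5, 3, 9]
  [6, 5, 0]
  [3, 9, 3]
A^⊗3 =
  [6, 12, 6]
  [6, 6, 6]
  [9, 9, 6]

Each entry (A^⊗3)_ij equals the minimum over all length-3 walks i = v_0 → v_1 → … → v_3 = j of Σ_t A[v_t][v_{t+1}]. For example, for (i, j) = (0, 2) we minimise over 9 possible intermediate vertex sequences; the minimum is 6, attained along the walk 0 → 1 → 2 → 2.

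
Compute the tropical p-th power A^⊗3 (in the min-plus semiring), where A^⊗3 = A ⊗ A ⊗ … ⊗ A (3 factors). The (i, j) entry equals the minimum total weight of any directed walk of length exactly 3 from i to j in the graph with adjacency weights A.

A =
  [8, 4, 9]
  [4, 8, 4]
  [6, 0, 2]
A^⊗3 =
  [13, 8, 10]
  [8, 6, 8]
  [6, 4, 6]

Each entry (A^⊗3)_ij equals the minimum over all length-3 walks i = v_0 → v_1 → … → v_3 = j of Σ_t A[v_t][v_{t+1}]. For example, for (i, j) = (0, 2) we minimise over 9 possible intermediate vertex sequences; the minimum is 10, attained along the walk 0 → 1 → 2 → 2.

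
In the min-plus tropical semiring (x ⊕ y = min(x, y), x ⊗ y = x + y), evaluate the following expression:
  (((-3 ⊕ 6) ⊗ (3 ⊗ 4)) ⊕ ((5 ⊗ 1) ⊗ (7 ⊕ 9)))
(((-3 ⊕ 6) ⊗ (3 ⊗ 4)) ⊕ ((5 ⊗ 1) ⊗ (7 ⊕ 9))) = 4

Expand innermost to outermost. Recall ⊕ takes the minimum of its arguments and ⊗ takes their sum. Working out the expression (((-3 ⊕ 6) ⊗ (3 ⊗ 4)) ⊕ ((5 ⊗ 1) ⊗ (7 ⊕ 9))) gives 4.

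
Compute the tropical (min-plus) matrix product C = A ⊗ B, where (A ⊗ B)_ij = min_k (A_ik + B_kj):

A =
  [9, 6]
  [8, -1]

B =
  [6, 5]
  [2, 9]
A ⊗ B =
  [8, 14]
  [1, 8]

Apply the min-plus product entry-by-entry:
  C[0][0] = min over k of (A[0][0] + B[0][0] = 9 + 6 = 15, A[0][1] + B[1][0] = 6 + 2 = 8) = 8 (attained at k = 1)
  C[0][1] = min over k of (A[0][0] + B[0][1] = 9 + 5 = 14, A[0][1] + B[1][1] = 6 + 9 = 15) = 14 (attained at k = 0)
  C[1][0] = min over k of (A[1][0] + B[0][0] = 8 + 6 = 14, A[1][1] + B[1][0] = -1 + 2 = 1) = 1 (attained at k = 1)
  C[1][1] = min over k of (A[1][0] + B[0][1] = 8 + 5 = 13, A[1][1] + B[1][1] = -1 + 9 = 8) = 8 (attained at k = 1)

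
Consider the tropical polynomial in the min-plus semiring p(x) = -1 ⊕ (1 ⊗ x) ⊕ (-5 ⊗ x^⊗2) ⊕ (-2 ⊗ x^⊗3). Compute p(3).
p(3) = -1

A tropical monomial a ⊗ x^⊗i evaluates to a + i · x. Evaluating each term at x = 3:
  Term 0 contributes -1 + 0 · 3 = -1
  Term 1 contributes 1 + 1 · 3 = 4
  Term 2 contributes -5 + 2 · 3 = 1
  Term 3 contributes -2 + 3 · 3 = 7
p(3) = ⊕ of these = min[-1, 4, 1, 7] = -1.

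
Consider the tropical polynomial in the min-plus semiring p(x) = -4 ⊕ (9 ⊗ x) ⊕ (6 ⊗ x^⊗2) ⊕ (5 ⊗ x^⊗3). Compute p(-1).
p(-1) = -4

A tropical monomial a ⊗ x^⊗i evaluates to a + i · x. Evaluating each term at x = -1:
  Term 0 contributes -4 + 0 · -1 = -4
  Term 1 contributes 9 + 1 · -1 = 8
  Term 2 contributes 6 + 2 · -1 = 4
  Term 3 contributes 5 + 3 · -1 = 2
p(-1) = ⊕ of these = min[-4, 8, 4, 2] = -4.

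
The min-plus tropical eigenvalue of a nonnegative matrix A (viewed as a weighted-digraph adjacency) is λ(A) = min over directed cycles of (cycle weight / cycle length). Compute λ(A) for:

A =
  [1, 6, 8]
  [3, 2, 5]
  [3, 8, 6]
λ(A) = 1

Enumerate directed cycles and compute their means (weight / length). Sample:
  cycle 0 → 0: weight = 1, length = 1, mean = 1/1 ≈ 1.000
  cycle 1 → 1: weight = 2, length = 1, mean = 2/1 ≈ 2.000
  cycle 2 → 2: weight = 6, length = 1, mean = 6/1 ≈ 6.000
  cycle 0 → 1 → 0: weight = 9, length = 2, mean = 9/2 ≈ 4.500
  cycle 0 → 2 → 0: weight = 11, length = 2, mean = 11/2 ≈ 5.500
  cycle 1 → 0 → 1: weight = 9, length = 2, mean = 9/2 ≈ 4.500
Minimum mean = 1.000, attained e.g. along the cycle 0 → 0 with weight 1 and length 1. So λ(A) = 1/1 = 1.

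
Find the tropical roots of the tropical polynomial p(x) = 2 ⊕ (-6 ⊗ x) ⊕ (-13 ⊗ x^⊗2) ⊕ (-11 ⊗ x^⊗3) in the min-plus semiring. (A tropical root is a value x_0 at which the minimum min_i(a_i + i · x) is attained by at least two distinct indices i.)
Roots: {-2, 7, 8}

Each tropical root is a break point of the lower envelope of the lines y = a_i + i · x (there are 4 lines, with slopes 0, 1, ..., 3). Only the lines that attain the minimum somewhere contribute to roots; other lines are dominated. Here the surviving (envelope) indices are i = 3, i = 2, i = 1, i = 0.
Intersections between consecutive envelope lines give the roots: for adjacent envelope indices i < j the intersection is x = (a_i − a_j) / (j − i). Reading off the sorted break points: {-2, 7, 8}.
Verification: at each break x_0, at least two indices attain the minimum of min_i(a_i + i · x_0).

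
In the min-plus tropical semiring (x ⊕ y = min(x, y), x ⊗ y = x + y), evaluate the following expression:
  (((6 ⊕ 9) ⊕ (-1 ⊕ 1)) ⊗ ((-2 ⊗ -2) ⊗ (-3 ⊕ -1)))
(((6 ⊕ 9) ⊕ (-1 ⊕ 1)) ⊗ ((-2 ⊗ -2) ⊗ (-3 ⊕ -1))) = -8

Expand innermost to outermost. Recall ⊕ takes the minimum of its arguments and ⊗ takes their sum. Working out the expression (((6 ⊕ 9) ⊕ (-1 ⊕ 1)) ⊗ ((-2 ⊗ -2) ⊗ (-3 ⊕ -1))) gives -8.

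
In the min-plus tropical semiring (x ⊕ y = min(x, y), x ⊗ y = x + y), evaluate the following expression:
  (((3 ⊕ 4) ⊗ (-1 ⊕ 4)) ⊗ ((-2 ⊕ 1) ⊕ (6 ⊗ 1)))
(((3 ⊕ 4) ⊗ (-1 ⊕ 4)) ⊗ ((-2 ⊕ 1) ⊕ (6 ⊗ 1))) = 0

Expand innermost to outermost. Recall ⊕ takes the minimum of its arguments and ⊗ takes their sum. Working out the expression (((3 ⊕ 4) ⊗ (-1 ⊕ 4)) ⊗ ((-2 ⊕ 1) ⊕ (6 ⊗ 1))) gives 0.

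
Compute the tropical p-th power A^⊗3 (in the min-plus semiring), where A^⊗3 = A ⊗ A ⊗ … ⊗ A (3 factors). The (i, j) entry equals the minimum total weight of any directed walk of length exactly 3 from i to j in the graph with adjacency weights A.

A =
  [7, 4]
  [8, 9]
A^⊗3 =
  [19, 16]
  [20, 19]

Each entry (A^⊗3)_ij equals the minimum over all length-3 walks i = v_0 → v_1 → … → v_3 = j of Σ_t A[v_t][v_{t+1}]. For example, for (i, j) = (0, 1) we minimise over 4 possible intermediate vertex sequences; the minimum is 16, attained along the walk 0 → 1 → 0 → 1.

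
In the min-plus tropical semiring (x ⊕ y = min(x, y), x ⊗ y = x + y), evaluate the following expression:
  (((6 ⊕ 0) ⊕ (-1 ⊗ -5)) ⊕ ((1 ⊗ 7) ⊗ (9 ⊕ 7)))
(((6 ⊕ 0) ⊕ (-1 ⊗ -5)) ⊕ ((1 ⊗ 7) ⊗ (9 ⊕ 7))) = -6

Expand innermost to outermost. Recall ⊕ takes the minimum of its arguments and ⊗ takes their sum. Working out the expression (((6 ⊕ 0) ⊕ (-1 ⊗ -5)) ⊕ ((1 ⊗ 7) ⊗ (9 ⊕ 7))) gives -6.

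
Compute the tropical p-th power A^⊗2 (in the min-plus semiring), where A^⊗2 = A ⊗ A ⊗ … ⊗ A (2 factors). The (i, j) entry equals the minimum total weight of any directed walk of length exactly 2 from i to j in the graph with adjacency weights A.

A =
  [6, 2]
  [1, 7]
A^⊗2 =
  [3, 8]
  [7, 3]

Each entry (A^⊗2)_ij equals the minimum over all length-2 walks i = v_0 → v_1 → … → v_2 = j of Σ_t A[v_t][v_{t+1}]. For example, for (i, j) = (0, 1) we minimise over 2 possible intermediate vertex sequences; the minimum is 8, attained along the walk 0 → 0 → 1.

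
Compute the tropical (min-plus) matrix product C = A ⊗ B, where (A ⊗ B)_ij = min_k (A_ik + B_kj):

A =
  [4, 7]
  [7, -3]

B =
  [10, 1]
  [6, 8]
A ⊗ B =
  [13, 5]
  [3, 5]

Apply the min-plus product entry-by-entry:
  C[0][0] = min over k of (A[0][0] + B[0][0] = 4 + 10 = 14, A[0][1] + B[1][0] = 7 + 6 = 13) = 13 (attained at k = 1)
  C[0][1] = min over k of (A[0][0] + B[0][1] = 4 + 1 = 5, A[0][1] + B[1][1] = 7 + 8 = 15) = 5 (attained at k = 0)
  C[1][0] = min over k of (A[1][0] + B[0][0] = 7 + 10 = 17, A[1][1] + B[1][0] = -3 + 6 = 3) = 3 (attained at k = 1)
  C[1][1] = min over k of (A[1][0] + B[0][1] = 7 + 1 = 8, A[1][1] + B[1][1] = -3 + 8 = 5) = 5 (attained at k = 1)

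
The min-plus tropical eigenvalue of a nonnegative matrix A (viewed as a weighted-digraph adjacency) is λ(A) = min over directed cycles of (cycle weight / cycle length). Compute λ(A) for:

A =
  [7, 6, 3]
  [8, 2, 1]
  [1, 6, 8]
λ(A) = 2

Enumerate directed cycles and compute their means (weight / length). Sample:
  cycle 0 → 0: weight = 7, length = 1, mean = 7/1 ≈ 7.000
  cycle 1 → 1: weight = 2, length = 1, mean = 2/1 ≈ 2.000
  cycle 2 → 2: weight = 8, length = 1, mean = 8/1 ≈ 8.000
  cycle 0 → 1 → 0: weight = 14, length = 2, mean = 14/2 ≈ 7.000
  cycle 0 → 2 → 0: weight = 4, length = 2, mean = 4/2 ≈ 2.000
  cycle 1 → 0 → 1: weight = 14, length = 2, mean = 14/2 ≈ 7.000
Minimum mean = 2.000, attained e.g. along the cycle 1 → 1 with weight 2 and length 1. So λ(A) = 2/1 = 2.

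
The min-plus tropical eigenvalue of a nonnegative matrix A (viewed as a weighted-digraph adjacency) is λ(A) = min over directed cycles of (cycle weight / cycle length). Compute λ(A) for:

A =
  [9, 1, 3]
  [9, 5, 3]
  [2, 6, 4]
λ(A) = 2

Enumerate directed cycles and compute their means (weight / length). Sample:
  cycle 0 → 0: weight = 9, length = 1, mean = 9/1 ≈ 9.000
  cycle 1 → 1: weight = 5, length = 1, mean = 5/1 ≈ 5.000
  cycle 2 → 2: weight = 4, length = 1, mean = 4/1 ≈ 4.000
  cycle 0 → 1 → 0: weight = 10, length = 2, mean = 10/2 ≈ 5.000
  cycle 0 → 2 → 0: weight = 5, length = 2, mean = 5/2 ≈ 2.500
  cycle 1 → 0 → 1: weight = 10, length = 2, mean = 10/2 ≈ 5.000
Minimum mean = 2.000, attained e.g. along the cycle 0 → 1 → 2 → 0 with weight 6 and length 3. So λ(A) = 6/3 = 2.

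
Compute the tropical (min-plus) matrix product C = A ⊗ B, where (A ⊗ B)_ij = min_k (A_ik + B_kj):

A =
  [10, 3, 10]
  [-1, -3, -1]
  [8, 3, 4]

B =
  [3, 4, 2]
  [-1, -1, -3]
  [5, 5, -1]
A ⊗ B =
  [2, 2, 0]
  [-4, -4, -6]
  [2, 2, 0]

Apply the min-plus product entry-by-entry:
  C[0][0] = min over k of (A[0][0] + B[0][0] = 10 + 3 = 13, A[0][1] + B[1][0] = 3 + -1 = 2, A[0][2] + B[2][0] = 10 + 5 = 15) = 2 (attained at k = 1)
  C[0][1] = min over k of (A[0][0] + B[0][1] = 10 + 4 = 14, A[0][1] + B[1][1] = 3 + -1 = 2, A[0][2] + B[2][1] = 10 + 5 = 15) = 2 (attained at k = 1)
  C[0][2] = min over k of (A[0][0] + B[0][2] = 10 + 2 = 12, A[0][1] + B[1][2] = 3 + -3 = 0, A[0][2] + B[2][2] = 10 + -1 = 9) = 0 (attained at k = 1)
  C[1][0] = min over k of (A[1][0] + B[0][0] = -1 + 3 = 2, A[1][1] + B[1][0] = -3 + -1 = -4, A[1][2] + B[2][0] = -1 + 5 = 4) = -4 (attained at k = 1)
  C[1][1] = min over k of (A[1][0] + B[0][1] = -1 + 4 = 3, A[1][1] + B[1][1] = -3 + -1 = -4, A[1][2] + B[2][1] = -1 + 5 = 4) = -4 (attained at k = 1)
  C[1][2] = min over k of (A[1][0] + B[0][2] = -1 + 2 = 1, A[1][1] + B[1][2] = -3 + -3 = -6, A[1][2] + B[2][2] = -1 + -1 = -2) = -6 (attained at k = 1)
  C[2][0] = min over k of (A[2][0] + B[0][0] = 8 + 3 = 11, A[2][1] + B[1][0] = 3 + -1 = 2, A[2][2] + B[2][0] = 4 + 5 = 9) = 2 (attained at k = 1)
  C[2][1] = min over k of (A[2][0] + B[0][1] = 8 + 4 = 12, A[2][1] + B[1][1] = 3 + -1 = 2, A[2][2] + B[2][1] = 4 + 5 = 9) = 2 (attained at k = 1)
  C[2][2] = min over k of (A[2][0] + B[0][2] = 8 + 2 = 10, A[2][1] + B[1][2] = 3 + -3 = 0, A[2][2] + B[2][2] = 4 + -1 = 3) = 0 (attained at k = 1)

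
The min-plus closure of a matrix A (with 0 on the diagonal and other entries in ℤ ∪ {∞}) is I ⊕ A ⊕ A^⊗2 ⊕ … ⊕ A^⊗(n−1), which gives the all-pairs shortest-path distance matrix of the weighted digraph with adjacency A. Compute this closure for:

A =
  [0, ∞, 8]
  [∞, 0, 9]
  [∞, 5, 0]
Closure =
  [0, 13, 8]
  [∞, 0, 9]
  [∞, 5, 0]

This is the Floyd-Warshall all-pairs shortest-path computation. For each intermediate vertex k = 0, 1, …, 2, update dist[i][j] ← min(dist[i][j], dist[i][k] + dist[k][j]). The final matrix gives, for each (i, j), the minimum total weight of any directed path from i to j (possibly empty when i = j).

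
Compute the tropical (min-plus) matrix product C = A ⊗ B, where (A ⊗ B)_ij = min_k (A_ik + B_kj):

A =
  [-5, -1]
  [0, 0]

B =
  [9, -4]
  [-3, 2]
A ⊗ B =
  [-4, -9]
  [-3, -4]

Apply the min-plus product entry-by-entry:
  C[0][0] = min over k of (A[0][0] + B[0][0] = -5 + 9 = 4, A[0][1] + B[1][0] = -1 + -3 = -4) = -4 (attained at k = 1)
  C[0][1] = min over k of (A[0][0] + B[0][1] = -5 + -4 = -9, A[0][1] + B[1][1] = -1 + 2 = 1) = -9 (attained at k = 0)
  C[1][0] = min over k of (A[1][0] + B[0][0] = 0 + 9 = 9, A[1][1] + B[1][0] = 0 + -3 = -3) = -3 (attained at k = 1)
  C[1][1] = min over k of (A[1][0] + B[0][1] = 0 + -4 = -4, A[1][1] + B[1][1] = 0 + 2 = 2) = -4 (attained at k = 0)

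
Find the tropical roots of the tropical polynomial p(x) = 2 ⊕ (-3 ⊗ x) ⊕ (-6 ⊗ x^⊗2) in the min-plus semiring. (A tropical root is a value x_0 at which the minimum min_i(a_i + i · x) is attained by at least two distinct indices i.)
Roots: {3, 5}

Each tropical root is a break point of the lower envelope of the lines y = a_i + i · x (there are 3 lines, with slopes 0, 1, ..., 2). Only the lines that attain the minimum somewhere contribute to roots; other lines are dominated. Here the surviving (envelope) indices are i = 2, i = 1, i = 0.
Intersections between consecutive envelope lines give the roots: for adjacent envelope indices i < j the intersection is x = (a_i − a_j) / (j − i). Reading off the sorted break points: {3, 5}.
Verification: at each break x_0, at least two indices attain the minimum of min_i(a_i + i · x_0).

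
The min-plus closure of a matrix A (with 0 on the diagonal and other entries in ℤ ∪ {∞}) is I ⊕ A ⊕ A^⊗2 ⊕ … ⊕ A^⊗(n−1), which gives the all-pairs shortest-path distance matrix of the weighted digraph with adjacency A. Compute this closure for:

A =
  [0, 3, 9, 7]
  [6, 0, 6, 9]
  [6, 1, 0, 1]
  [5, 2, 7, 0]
Closure =
  [0, 3, 9, 7]
  [6, 0, 6, 7]
  [6, 1, 0, 1]
  [5, 2, 7, 0]

This is the Floyd-Warshall all-pairs shortest-path computation. For each intermediate vertex k = 0, 1, …, 3, update dist[i][j] ← min(dist[i][j], dist[i][k] + dist[k][j]). The final matrix gives, for each (i, j), the minimum total weight of any directed path from i to j (possibly empty when i = j).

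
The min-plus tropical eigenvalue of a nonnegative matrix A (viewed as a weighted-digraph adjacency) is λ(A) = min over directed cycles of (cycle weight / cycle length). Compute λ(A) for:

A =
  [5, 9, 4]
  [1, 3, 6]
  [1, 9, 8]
λ(A) = 5/2

Enumerate directed cycles and compute their means (weight / length). Sample:
  cycle 0 → 0: weight = 5, length = 1, mean = 5/1 ≈ 5.000
  cycle 1 → 1: weight = 3, length = 1, mean = 3/1 ≈ 3.000
  cycle 2 → 2: weight = 8, length = 1, mean = 8/1 ≈ 8.000
  cycle 0 → 1 → 0: weight = 10, length = 2, mean = 10/2 ≈ 5.000
  cycle 0 → 2 → 0: weight = 5, length = 2, mean = 5/2 ≈ 2.500
  cycle 1 → 0 → 1: weight = 10, length = 2, mean = 10/2 ≈ 5.000
Minimum mean = 2.500, attained e.g. along the cycle 0 → 2 → 0 with weight 5 and length 2. So λ(A) = 5/2 = 5/2.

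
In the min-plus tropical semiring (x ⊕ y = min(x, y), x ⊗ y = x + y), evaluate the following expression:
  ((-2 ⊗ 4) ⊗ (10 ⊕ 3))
((-2 ⊗ 4) ⊗ (10 ⊕ 3)) = 5

Expand innermost to outermost. Recall ⊕ takes the minimum of its arguments and ⊗ takes their sum. Working out the expression ((-2 ⊗ 4) ⊗ (10 ⊕ 3)) gives 5.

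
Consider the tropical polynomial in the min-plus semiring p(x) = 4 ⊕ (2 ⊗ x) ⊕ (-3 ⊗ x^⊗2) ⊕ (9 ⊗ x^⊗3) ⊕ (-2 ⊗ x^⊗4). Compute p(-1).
p(-1) = -6

A tropical monomial a ⊗ x^⊗i evaluates to a + i · x. Evaluating each term at x = -1:
  Term 0 contributes 4 + 0 · -1 = 4
  Term 1 contributes 2 + 1 · -1 = 1
  Term 2 contributes -3 + 2 · -1 = -5
  Term 3 contributes 9 + 3 · -1 = 6
  Term 4 contributes -2 + 4 · -1 = -6
p(-1) = ⊕ of these = min[4, 1, -5, 6, -6] = -6.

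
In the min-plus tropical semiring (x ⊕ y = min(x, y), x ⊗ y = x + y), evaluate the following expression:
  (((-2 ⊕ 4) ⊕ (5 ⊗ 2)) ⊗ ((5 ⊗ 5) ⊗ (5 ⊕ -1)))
(((-2 ⊕ 4) ⊕ (5 ⊗ 2)) ⊗ ((5 ⊗ 5) ⊗ (5 ⊕ -1))) = 7

Expand innermost to outermost. Recall ⊕ takes the minimum of its arguments and ⊗ takes their sum. Working out the expression (((-2 ⊕ 4) ⊕ (5 ⊗ 2)) ⊗ ((5 ⊗ 5) ⊗ (5 ⊕ -1))) gives 7.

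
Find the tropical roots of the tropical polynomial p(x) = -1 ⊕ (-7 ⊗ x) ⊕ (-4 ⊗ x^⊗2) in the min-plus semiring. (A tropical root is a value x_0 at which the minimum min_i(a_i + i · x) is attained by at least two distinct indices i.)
Roots: {-3, 6}

Each tropical root is a break point of the lower envelope of the lines y = a_i + i · x (there are 3 lines, with slopes 0, 1, ..., 2). Only the lines that attain the minimum somewhere contribute to roots; other lines are dominated. Here the surviving (envelope) indices are i = 2, i = 1, i = 0.
Intersections between consecutive envelope lines give the roots: for adjacent envelope indices i < j the intersection is x = (a_i − a_j) / (j − i). Reading off the sorted break points: {-3, 6}.
Verification: at each break x_0, at least two indices attain the minimum of min_i(a_i + i · x_0).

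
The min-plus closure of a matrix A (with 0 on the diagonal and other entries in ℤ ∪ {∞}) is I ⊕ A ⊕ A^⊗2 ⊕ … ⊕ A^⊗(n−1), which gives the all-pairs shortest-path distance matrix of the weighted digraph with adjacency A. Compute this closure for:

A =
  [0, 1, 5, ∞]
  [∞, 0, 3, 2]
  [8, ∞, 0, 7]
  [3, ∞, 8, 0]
Closure =
  [0, 1, 4, 3]
  [5, 0, 3, 2]
  [8, 9, 0, 7]
  [3, 4, 7, 0]

This is the Floyd-Warshall all-pairs shortest-path computation. For each intermediate vertex k = 0, 1, …, 3, update dist[i][j] ← min(dist[i][j], dist[i][k] + dist[k][j]). The final matrix gives, for each (i, j), the minimum total weight of any directed path from i to j (possibly empty when i = j).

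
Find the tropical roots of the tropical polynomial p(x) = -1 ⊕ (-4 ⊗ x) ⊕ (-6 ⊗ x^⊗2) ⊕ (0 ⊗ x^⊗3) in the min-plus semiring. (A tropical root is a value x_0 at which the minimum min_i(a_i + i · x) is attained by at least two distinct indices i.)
Roots: {-6, 2, 3}

Each tropical root is a break point of the lower envelope of the lines y = a_i + i · x (there are 4 lines, with slopes 0, 1, ..., 3). Only the lines that attain the minimum somewhere contribute to roots; other lines are dominated. Here the surviving (envelope) indices are i = 3, i = 2, i = 1, i = 0.
Intersections between consecutive envelope lines give the roots: for adjacent envelope indices i < j the intersection is x = (a_i − a_j) / (j − i). Reading off the sorted break points: {-6, 2, 3}.
Verification: at each break x_0, at least two indices attain the minimum of min_i(a_i + i · x_0).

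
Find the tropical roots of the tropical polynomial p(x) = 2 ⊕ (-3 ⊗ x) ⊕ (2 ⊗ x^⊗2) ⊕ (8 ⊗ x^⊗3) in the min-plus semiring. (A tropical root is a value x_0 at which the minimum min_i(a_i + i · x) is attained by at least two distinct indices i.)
Roots: {-6, -5, 5}

Each tropical root is a break point of the lower envelope of the lines y = a_i + i · x (there are 4 lines, with slopes 0, 1, ..., 3). Only the lines that attain the minimum somewhere contribute to roots; other lines are dominated. Here the surviving (envelope) indices are i = 3, i = 2, i = 1, i = 0.
Intersections between consecutive envelope lines give the roots: for adjacent envelope indices i < j the intersection is x = (a_i − a_j) / (j − i). Reading off the sorted break points: {-6, -5, 5}.
Verification: at each break x_0, at least two indices attain the minimum of min_i(a_i + i · x_0).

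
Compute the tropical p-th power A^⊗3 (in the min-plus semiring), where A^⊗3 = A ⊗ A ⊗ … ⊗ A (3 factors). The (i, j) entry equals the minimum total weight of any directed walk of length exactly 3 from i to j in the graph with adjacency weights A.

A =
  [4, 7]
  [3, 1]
A^⊗3 =
  [11, 9]
  [5, 3]

Each entry (A^⊗3)_ij equals the minimum over all length-3 walks i = v_0 → v_1 → … → v_3 = j of Σ_t A[v_t][v_{t+1}]. For example, for (i, j) = (0, 1) we minimise over 4 possible intermediate vertex sequences; the minimum is 9, attained along the walk 0 → 1 → 1 → 1.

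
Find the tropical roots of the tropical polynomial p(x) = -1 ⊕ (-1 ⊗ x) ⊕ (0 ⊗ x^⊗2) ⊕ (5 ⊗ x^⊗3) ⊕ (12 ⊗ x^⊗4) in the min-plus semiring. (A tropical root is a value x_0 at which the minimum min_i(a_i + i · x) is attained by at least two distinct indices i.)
Roots: {-7, -5, -1, 0}

Each tropical root is a break point of the lower envelope of the lines y = a_i + i · x (there are 5 lines, with slopes 0, 1, ..., 4). Only the lines that attain the minimum somewhere contribute to roots; other lines are dominated. Here the surviving (envelope) indices are i = 4, i = 3, i = 2, i = 1, i = 0.
Intersections between consecutive envelope lines give the roots: for adjacent envelope indices i < j the intersection is x = (a_i − a_j) / (j − i). Reading off the sorted break points: {-7, -5, -1, 0}.
Verification: at each break x_0, at least two indices attain the minimum of min_i(a_i + i · x_0).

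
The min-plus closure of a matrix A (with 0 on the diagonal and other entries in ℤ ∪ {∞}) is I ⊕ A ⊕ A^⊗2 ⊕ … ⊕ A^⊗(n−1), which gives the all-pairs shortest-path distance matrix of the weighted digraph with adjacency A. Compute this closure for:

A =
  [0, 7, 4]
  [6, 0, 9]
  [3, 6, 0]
Closure =
  [0, 7, 4]
  [6, 0, 9]
  [3, 6, 0]

This is the Floyd-Warshall all-pairs shortest-path computation. For each intermediate vertex k = 0, 1, …, 2, update dist[i][j] ← min(dist[i][j], dist[i][k] + dist[k][j]). The final matrix gives, for each (i, j), the minimum total weight of any directed path from i to j (possibly empty when i = j).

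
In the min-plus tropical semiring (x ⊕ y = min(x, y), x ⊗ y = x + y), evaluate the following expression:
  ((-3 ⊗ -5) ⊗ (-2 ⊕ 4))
((-3 ⊗ -5) ⊗ (-2 ⊕ 4)) = -10

Expand innermost to outermost. Recall ⊕ takes the minimum of its arguments and ⊗ takes their sum. Working out the expression ((-3 ⊗ -5) ⊗ (-2 ⊕ 4)) gives -10.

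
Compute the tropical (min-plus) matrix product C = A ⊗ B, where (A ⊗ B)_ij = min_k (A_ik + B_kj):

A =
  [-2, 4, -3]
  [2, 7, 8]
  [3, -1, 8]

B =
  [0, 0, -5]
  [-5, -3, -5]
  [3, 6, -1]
A ⊗ B =
  [-2, -2, -7]
  [2, 2, -3]
  [-6, -4, -6]

Apply the min-plus product entry-by-entry:
  C[0][0] = min over k of (A[0][0] + B[0][0] = -2 + 0 = -2, A[0][1] + B[1][0] = 4 + -5 = -1, A[0][2] + B[2][0] = -3 + 3 = 0) = -2 (attained at k = 0)
  C[0][1] = min over k of (A[0][0] + B[0][1] = -2 + 0 = -2, A[0][1] + B[1][1] = 4 + -3 = 1, A[0][2] + B[2][1] = -3 + 6 = 3) = -2 (attained at k = 0)
  C[0][2] = min over k of (A[0][0] + B[0][2] = -2 + -5 = -7, A[0][1] + B[1][2] = 4 + -5 = -1, A[0][2] + B[2][2] = -3 + -1 = -4) = -7 (attained at k = 0)
  C[1][0] = min over k of (A[1][0] + B[0][0] = 2 + 0 = 2, A[1][1] + B[1][0] = 7 + -5 = 2, A[1][2] + B[2][0] = 8 + 3 = 11) = 2 (attained at k = 0)
  C[1][1] = min over k of (A[1][0] + B[0][1] = 2 + 0 = 2, A[1][1] + B[1][1] = 7 + -3 = 4, A[1][2] + B[2][1] = 8 + 6 = 14) = 2 (attained at k = 0)
  C[1][2] = min over k of (A[1][0] + B[0][2] = 2 + -5 = -3, A[1][1] + B[1][2] = 7 + -5 = 2, A[1][2] + B[2][2] = 8 + -1 = 7) = -3 (attained at k = 0)
  C[2][0] = min over k of (A[2][0] + B[0][0] = 3 + 0 = 3, A[2][1] + B[1][0] = -1 + -5 = -6, A[2][2] + B[2][0] = 8 + 3 = 11) = -6 (attained at k = 1)
  C[2][1] = min over k of (A[2][0] + B[0][1] = 3 + 0 = 3, A[2][1] + B[1][1] = -1 + -3 = -4, A[2][2] + B[2][1] = 8 + 6 = 14) = -4 (attained at k = 1)
  C[2][2] = min over k of (A[2][0] + B[0][2] = 3 + -5 = -2, A[2][1] + B[1][2] = -1 + -5 = -6, A[2][2] + B[2][2] = 8 + -1 = 7) = -6 (attained at k = 1)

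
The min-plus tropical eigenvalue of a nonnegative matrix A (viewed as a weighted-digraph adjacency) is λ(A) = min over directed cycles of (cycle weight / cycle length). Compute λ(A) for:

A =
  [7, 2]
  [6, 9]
λ(A) = 4

Enumerate directed cycles and compute their means (weight / length). Sample:
  cycle 0 → 0: weight = 7, length = 1, mean = 7/1 ≈ 7.000
  cycle 1 → 1: weight = 9, length = 1, mean = 9/1 ≈ 9.000
  cycle 0 → 1 → 0: weight = 8, length = 2, mean = 8/2 ≈ 4.000
  cycle 1 → 0 → 1: weight = 8, length = 2, mean = 8/2 ≈ 4.000
Minimum mean = 4.000, attained e.g. along the cycle 0 → 1 → 0 with weight 8 and length 2. So λ(A) = 8/2 = 4.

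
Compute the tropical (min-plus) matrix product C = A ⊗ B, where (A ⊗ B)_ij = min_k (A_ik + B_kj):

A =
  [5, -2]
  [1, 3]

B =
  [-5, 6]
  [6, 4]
A ⊗ B =
  [0, 2]
  [-4, 7]

Apply the min-plus product entry-by-entry:
  C[0][0] = min over k of (A[0][0] + B[0][0] = 5 + -5 = 0, A[0][1] + B[1][0] = -2 + 6 = 4) = 0 (attained at k = 0)
  C[0][1] = min over k of (A[0][0] + B[0][1] = 5 + 6 = 11, A[0][1] + B[1][1] = -2 + 4 = 2) = 2 (attained at k = 1)
  C[1][0] = min over k of (A[1][0] + B[0][0] = 1 + -5 = -4, A[1][1] + B[1][0] = 3 + 6 = 9) = -4 (attained at k = 0)
  C[1][1] = min over k of (A[1][0] + B[0][1] = 1 + 6 = 7, A[1][1] + B[1][1] = 3 + 4 = 7) = 7 (attained at k = 0)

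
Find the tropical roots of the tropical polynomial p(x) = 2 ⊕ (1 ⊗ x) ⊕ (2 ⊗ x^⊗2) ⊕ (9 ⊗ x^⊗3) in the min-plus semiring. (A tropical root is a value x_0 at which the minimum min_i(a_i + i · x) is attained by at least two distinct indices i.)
Roots: {-7, -1, 1}

Each tropical root is a break point of the lower envelope of the lines y = a_i + i · x (there are 4 lines, with slopes 0, 1, ..., 3). Only the lines that attain the minimum somewhere contribute to roots; other lines are dominated. Here the surviving (envelope) indices are i = 3, i = 2, i = 1, i = 0.
Intersections between consecutive envelope lines give the roots: for adjacent envelope indices i < j the intersection is x = (a_i − a_j) / (j − i). Reading off the sorted break points: {-7, -1, 1}.
Verification: at each break x_0, at least two indices attain the minimum of min_i(a_i + i · x_0).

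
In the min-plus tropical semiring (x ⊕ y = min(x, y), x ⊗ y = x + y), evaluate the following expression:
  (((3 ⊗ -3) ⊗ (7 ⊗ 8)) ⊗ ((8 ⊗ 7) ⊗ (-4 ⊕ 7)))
(((3 ⊗ -3) ⊗ (7 ⊗ 8)) ⊗ ((8 ⊗ 7) ⊗ (-4 ⊕ 7))) = 26

Expand innermost to outermost. Recall ⊕ takes the minimum of its arguments and ⊗ takes their sum. Working out the expression (((3 ⊗ -3) ⊗ (7 ⊗ 8)) ⊗ ((8 ⊗ 7) ⊗ (-4 ⊕ 7))) gives 26.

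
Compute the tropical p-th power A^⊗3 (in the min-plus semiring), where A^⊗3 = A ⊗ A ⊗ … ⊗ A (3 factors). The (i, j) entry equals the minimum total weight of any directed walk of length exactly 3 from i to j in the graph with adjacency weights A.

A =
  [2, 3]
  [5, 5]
A^⊗3 =
  [6, 7]
  [9, 10]

Each entry (A^⊗3)_ij equals the minimum over all length-3 walks i = v_0 → v_1 → … → v_3 = j of Σ_t A[v_t][v_{t+1}]. For example, for (i, j) = (0, 1) we minimise over 4 possible intermediate vertex sequences; the minimum is 7, attained along the walk 0 → 0 → 0 → 1.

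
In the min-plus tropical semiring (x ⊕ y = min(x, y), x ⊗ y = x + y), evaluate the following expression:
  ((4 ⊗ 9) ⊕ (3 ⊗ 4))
((4 ⊗ 9) ⊕ (3 ⊗ 4)) = 7

Expand innermost to outermost. Recall ⊕ takes the minimum of its arguments and ⊗ takes their sum. Working out the expression ((4 ⊗ 9) ⊕ (3 ⊗ 4)) gives 7.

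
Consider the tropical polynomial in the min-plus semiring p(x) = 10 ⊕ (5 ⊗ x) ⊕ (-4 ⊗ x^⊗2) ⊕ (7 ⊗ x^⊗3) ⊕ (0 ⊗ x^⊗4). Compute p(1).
p(1) = -2

A tropical monomial a ⊗ x^⊗i evaluates to a + i · x. Evaluating each term at x = 1:
  Term 0 contributes 10 + 0 · 1 = 10
  Term 1 contributes 5 + 1 · 1 = 6
  Term 2 contributes -4 + 2 · 1 = -2
  Term 3 contributes 7 + 3 · 1 = 10
  Term 4 contributes 0 + 4 · 1 = 4
p(1) = ⊕ of these = min[10, 6, -2, 10, 4] = -2.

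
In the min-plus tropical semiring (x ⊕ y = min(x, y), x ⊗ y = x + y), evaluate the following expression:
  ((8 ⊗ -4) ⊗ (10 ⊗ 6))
((8 ⊗ -4) ⊗ (10 ⊗ 6)) = 20

Expand innermost to outermost. Recall ⊕ takes the minimum of its arguments and ⊗ takes their sum. Working out the expression ((8 ⊗ -4) ⊗ (10 ⊗ 6)) gives 20.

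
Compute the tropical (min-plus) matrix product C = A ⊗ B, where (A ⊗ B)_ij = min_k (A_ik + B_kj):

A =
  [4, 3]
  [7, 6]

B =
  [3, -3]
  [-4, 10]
A ⊗ B =
  [-1, 1]
  [2, 4]

Apply the min-plus product entry-by-entry:
  C[0][0] = min over k of (A[0][0] + B[0][0] = 4 + 3 = 7, A[0][1] + B[1][0] = 3 + -4 = -1) = -1 (attained at k = 1)
  C[0][1] = min over k of (A[0][0] + B[0][1] = 4 + -3 = 1, A[0][1] + B[1][1] = 3 + 10 = 13) = 1 (attained at k = 0)
  C[1][0] = min over k of (A[1][0] + B[0][0] = 7 + 3 = 10, A[1][1] + B[1][0] = 6 + -4 = 2) = 2 (attained at k = 1)
  C[1][1] = min over k of (A[1][0] + B[0][1] = 7 + -3 = 4, A[1][1] + B[1][1] = 6 + 10 = 16) = 4 (attained at k = 0)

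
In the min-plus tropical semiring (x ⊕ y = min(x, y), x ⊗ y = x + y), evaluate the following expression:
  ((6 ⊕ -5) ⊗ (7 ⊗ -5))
((6 ⊕ -5) ⊗ (7 ⊗ -5)) = -3

Expand innermost to outermost. Recall ⊕ takes the minimum of its arguments and ⊗ takes their sum. Working out the expression ((6 ⊕ -5) ⊗ (7 ⊗ -5)) gives -3.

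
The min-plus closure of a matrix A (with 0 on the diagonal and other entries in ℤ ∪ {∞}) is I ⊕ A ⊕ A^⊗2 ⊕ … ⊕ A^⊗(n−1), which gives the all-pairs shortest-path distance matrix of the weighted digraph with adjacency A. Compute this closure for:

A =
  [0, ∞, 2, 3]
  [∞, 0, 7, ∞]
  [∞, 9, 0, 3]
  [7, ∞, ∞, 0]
Closure =
  [0, 11, 2, 3]
  [17, 0, 7, 10]
  [10, 9, 0, 3]
  [7, 18, 9, 0]

This is the Floyd-Warshall all-pairs shortest-path computation. For each intermediate vertex k = 0, 1, …, 3, update dist[i][j] ← min(dist[i][j], dist[i][k] + dist[k][j]). The final matrix gives, for each (i, j), the minimum total weight of any directed path from i to j (possibly empty when i = j).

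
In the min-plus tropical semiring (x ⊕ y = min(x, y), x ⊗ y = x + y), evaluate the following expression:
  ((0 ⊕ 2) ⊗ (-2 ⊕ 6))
((0 ⊕ 2) ⊗ (-2 ⊕ 6)) = -2

Expand innermost to outermost. Recall ⊕ takes the minimum of its arguments and ⊗ takes their sum. Working out the expression ((0 ⊕ 2) ⊗ (-2 ⊕ 6)) gives -2.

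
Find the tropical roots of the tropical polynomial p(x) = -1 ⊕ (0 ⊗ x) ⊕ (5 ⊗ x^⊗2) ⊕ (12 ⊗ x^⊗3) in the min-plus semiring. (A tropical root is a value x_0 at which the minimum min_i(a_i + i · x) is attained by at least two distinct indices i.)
Roots: {-7, -5, -1}

Each tropical root is a break point of the lower envelope of the lines y = a_i + i · x (there are 4 lines, with slopes 0, 1, ..., 3). Only the lines that attain the minimum somewhere contribute to roots; other lines are dominated. Here the surviving (envelope) indices are i = 3, i = 2, i = 1, i = 0.
Intersections between consecutive envelope lines give the roots: for adjacent envelope indices i < j the intersection is x = (a_i − a_j) / (j − i). Reading off the sorted break points: {-7, -5, -1}.
Verification: at each break x_0, at least two indices attain the minimum of min_i(a_i + i · x_0).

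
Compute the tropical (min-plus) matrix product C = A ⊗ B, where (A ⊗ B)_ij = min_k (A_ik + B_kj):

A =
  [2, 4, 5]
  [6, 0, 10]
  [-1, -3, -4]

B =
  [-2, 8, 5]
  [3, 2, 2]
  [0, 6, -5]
A ⊗ B =
  [0, 6, 0]
  [3, 2, 2]
  [-4, -1, -9]

Apply the min-plus product entry-by-entry:
  C[0][0] = min over k of (A[0][0] + B[0][0] = 2 + -2 = 0, A[0][1] + B[1][0] = 4 + 3 = 7, A[0][2] + B[2][0] = 5 + 0 = 5) = 0 (attained at k = 0)
  C[0][1] = min over k of (A[0][0] + B[0][1] = 2 + 8 = 10, A[0][1] + B[1][1] = 4 + 2 = 6, A[0][2] + B[2][1] = 5 + 6 = 11) = 6 (attained at k = 1)
  C[0][2] = min over k of (A[0][0] + B[0][2] = 2 + 5 = 7, A[0][1] + B[1][2] = 4 + 2 = 6, A[0][2] + B[2][2] = 5 + -5 = 0) = 0 (attained at k = 2)
  C[1][0] = min over k of (A[1][0] + B[0][0] = 6 + -2 = 4, A[1][1] + B[1][0] = 0 + 3 = 3, A[1][2] + B[2][0] = 10 + 0 = 10) = 3 (attained at k = 1)
  C[1][1] = min over k of (A[1][0] + B[0][1] = 6 + 8 = 14, A[1][1] + B[1][1] = 0 + 2 = 2, A[1][2] + B[2][1] = 10 + 6 = 16) = 2 (attained at k = 1)
  C[1][2] = min over k of (A[1][0] + B[0][2] = 6 + 5 = 11, A[1][1] + B[1][2] = 0 + 2 = 2, A[1][2] + B[2][2] = 10 + -5 = 5) = 2 (attained at k = 1)
  C[2][0] = min over k of (A[2][0] + B[0][0] = -1 + -2 = -3, A[2][1] + B[1][0] = -3 + 3 = 0, A[2][2] + B[2][0] = -4 + 0 = -4) = -4 (attained at k = 2)
  C[2][1] = min over k of (A[2][0] + B[0][1] = -1 + 8 = 7, A[2][1] + B[1][1] = -3 + 2 = -1, A[2][2] + B[2][1] = -4 + 6 = 2) = -1 (attained at k = 1)
  C[2][2] = min over k of (A[2][0] + B[0][2] = -1 + 5 = 4, A[2][1] + B[1][2] = -3 + 2 = -1, A[2][2] + B[2][2] = -4 + -5 = -9) = -9 (attained at k = 2)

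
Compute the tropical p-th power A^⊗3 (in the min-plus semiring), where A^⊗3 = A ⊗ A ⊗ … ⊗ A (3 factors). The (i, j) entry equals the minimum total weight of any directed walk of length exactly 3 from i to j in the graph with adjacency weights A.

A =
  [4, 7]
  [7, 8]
A^⊗3 =
  [12, 15]
  [15, 18]

Each entry (A^⊗3)_ij equals the minimum over all length-3 walks i = v_0 → v_1 → … → v_3 = j of Σ_t A[v_t][v_{t+1}]. For example, for (i, j) = (0, 1) we minimise over 4 possible intermediate vertex sequences; the minimum is 15, attained along the walk 0 → 0 → 0 → 1.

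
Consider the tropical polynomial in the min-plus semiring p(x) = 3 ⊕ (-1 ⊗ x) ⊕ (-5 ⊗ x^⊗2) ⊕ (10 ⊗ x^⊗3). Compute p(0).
p(0) = -5

A tropical monomial a ⊗ x^⊗i evaluates to a + i · x. Evaluating each term at x = 0:
  Term 0 contributes 3 + 0 · 0 = 3
  Term 1 contributes -1 + 1 · 0 = -1
  Term 2 contributes -5 + 2 · 0 = -5
  Term 3 contributes 10 + 3 · 0 = 10
p(0) = ⊕ of these = min[3, -1, -5, 10] = -5.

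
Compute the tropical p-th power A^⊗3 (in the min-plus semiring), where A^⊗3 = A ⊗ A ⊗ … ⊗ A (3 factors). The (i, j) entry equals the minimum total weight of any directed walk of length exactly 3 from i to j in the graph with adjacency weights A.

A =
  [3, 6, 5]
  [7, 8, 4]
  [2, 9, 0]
A^⊗3 =
  [7, 12, 5]
  [6, 12, 4]
  [2, 8, 0]

Each entry (A^⊗3)_ij equals the minimum over all length-3 walks i = v_0 → v_1 → … → v_3 = j of Σ_t A[v_t][v_{t+1}]. For example, for (i, j) = (0, 2) we minimise over 9 possible intermediate vertex sequences; the minimum is 5, attained along the walk 0 → 2 → 2 → 2.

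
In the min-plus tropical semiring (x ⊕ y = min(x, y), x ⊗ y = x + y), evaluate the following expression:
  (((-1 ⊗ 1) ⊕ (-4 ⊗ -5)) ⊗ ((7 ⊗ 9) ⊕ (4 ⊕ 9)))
(((-1 ⊗ 1) ⊕ (-4 ⊗ -5)) ⊗ ((7 ⊗ 9) ⊕ (4 ⊕ 9))) = -5

Expand innermost to outermost. Recall ⊕ takes the minimum of its arguments and ⊗ takes their sum. Working out the expression (((-1 ⊗ 1) ⊕ (-4 ⊗ -5)) ⊗ ((7 ⊗ 9) ⊕ (4 ⊕ 9))) gives -5.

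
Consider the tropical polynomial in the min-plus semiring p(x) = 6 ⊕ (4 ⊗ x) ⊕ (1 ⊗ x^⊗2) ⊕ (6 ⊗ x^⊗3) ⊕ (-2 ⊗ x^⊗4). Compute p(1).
p(1) = 2

A tropical monomial a ⊗ x^⊗i evaluates to a + i · x. Evaluating each term at x = 1:
  Term 0 contributes 6 + 0 · 1 = 6
  Term 1 contributes 4 + 1 · 1 = 5
  Term 2 contributes 1 + 2 · 1 = 3
  Term 3 contributes 6 + 3 · 1 = 9
  Term 4 contributes -2 + 4 · 1 = 2
p(1) = ⊕ of these = min[6, 5, 3, 9, 2] = 2.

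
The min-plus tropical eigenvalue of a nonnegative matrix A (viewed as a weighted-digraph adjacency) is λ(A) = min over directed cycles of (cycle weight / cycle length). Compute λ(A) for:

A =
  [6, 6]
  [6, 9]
λ(A) = 6

Enumerate directed cycles and compute their means (weight / length). Sample:
  cycle 0 → 0: weight = 6, length = 1, mean = 6/1 ≈ 6.000
  cycle 1 → 1: weight = 9, length = 1, mean = 9/1 ≈ 9.000
  cycle 0 → 1 → 0: weight = 12, length = 2, mean = 12/2 ≈ 6.000
  cycle 1 → 0 → 1: weight = 12, length = 2, mean = 12/2 ≈ 6.000
Minimum mean = 6.000, attained e.g. along the cycle 0 → 0 with weight 6 and length 1. So λ(A) = 6/1 = 6.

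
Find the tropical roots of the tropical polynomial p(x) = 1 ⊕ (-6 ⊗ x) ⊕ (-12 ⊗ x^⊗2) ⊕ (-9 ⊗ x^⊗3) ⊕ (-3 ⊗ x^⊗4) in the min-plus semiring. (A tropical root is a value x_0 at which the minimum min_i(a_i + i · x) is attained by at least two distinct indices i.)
Roots: {-6, -3, 6, 7}

Each tropical root is a break point of the lower envelope of the lines y = a_i + i · x (there are 5 lines, with slopes 0, 1, ..., 4). Only the lines that attain the minimum somewhere contribute to roots; other lines are dominated. Here the surviving (envelope) indices are i = 4, i = 3, i = 2, i = 1, i = 0.
Intersections between consecutive envelope lines give the roots: for adjacent envelope indices i < j the intersection is x = (a_i − a_j) / (j − i). Reading off the sorted break points: {-6, -3, 6, 7}.
Verification: at each break x_0, at least two indices attain the minimum of min_i(a_i + i · x_0).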